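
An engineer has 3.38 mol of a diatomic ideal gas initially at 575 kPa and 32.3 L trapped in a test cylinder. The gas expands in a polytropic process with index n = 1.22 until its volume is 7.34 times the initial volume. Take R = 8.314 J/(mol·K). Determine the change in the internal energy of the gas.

T₁ = P₁V₁/(nR) = 575×32.3/(3.38×8.314) = 661 K.
Polytropic n=1.22: T₂ = T₁(V₁/V₂)^(n−1) = 661×(0.136)^0.22 = 426 K; P₂ = P₁(V₁/V₂)^n = 50.5 kPa.
For an ideal gas ΔU = nCvΔT with Cv = (5/2)R = 20.8 J/(mol·K).
ΔU = 3.38×20.8×(426−661) = -16500 J.

-16500 J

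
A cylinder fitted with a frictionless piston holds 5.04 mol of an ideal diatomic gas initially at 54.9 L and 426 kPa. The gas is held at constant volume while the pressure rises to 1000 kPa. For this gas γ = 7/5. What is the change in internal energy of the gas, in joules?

T₁ = P₁V₁/(nR) = 426×54.9/(5.04×8.314) = 558 K.
Isochoric: V stays 54.9 L; P/T = const ⇒ T₂ = 1310 K, P₂ = 1000 kPa.
For an ideal gas ΔU = nCvΔT with Cv = (5/2)R = 20.8 J/(mol·K).
ΔU = 5.04×20.8×(1310−558) = 78800 J.

78800 J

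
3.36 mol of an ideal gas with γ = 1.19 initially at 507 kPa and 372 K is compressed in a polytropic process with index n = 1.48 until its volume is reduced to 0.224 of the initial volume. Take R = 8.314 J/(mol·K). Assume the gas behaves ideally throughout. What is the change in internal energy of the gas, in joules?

57500 J

V₁ = nRT₁/P₁ = 3.36×8.314×372/507 = 20.5 L.
Polytropic n=1.48: T₂ = T₁(V₁/V₂)^(n−1) = 372×(4.46)^0.48 = 763 K; P₂ = P₁(V₁/V₂)^n = 4640 kPa.
For an ideal gas ΔU = nCvΔT with Cv = R/(γ−1) = 43.8 J/(mol·K).
ΔU = 3.36×43.8×(763−372) = 57500 J.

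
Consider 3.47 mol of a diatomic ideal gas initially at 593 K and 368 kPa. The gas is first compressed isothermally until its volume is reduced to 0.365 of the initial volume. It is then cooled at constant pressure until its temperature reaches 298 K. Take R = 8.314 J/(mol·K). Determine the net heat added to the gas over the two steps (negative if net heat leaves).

V₁ = nRT₁/P₁ = 3.47×8.314×593/368 = 46.5 L.
Step 1 — Isothermal: T stays 593 K; PV = const ⇒ V₂ = 17.0 L, P₂ = 1010 kPa.
ΔU = 0 (ideal gas, T constant).
W = nRT ln(V₂/V₁) = 3.47×8.314×593×ln(0.365) = -17200 J.
Q = ΔU + W = -17200 J.
State after step 1: P = 1010 kPa, V = 17.0 L, T = 593 K.
Step 2 — Isobaric: P stays 1010 kPa; V/T = const ⇒ T₂ = 298 K, V₂ = 8.53 L.
W = PΔV = 1010×(8.53−17.0) kPa·L = -8510 J.
ΔU = nCvΔT = 3.47×20.8×(298−593) = -21300 J.
Q = ΔU + W = nCpΔT = -29800 J.
Net over both steps: W = -25800 J, Q = -47000 J, ΔU = -21300 J.

-47000 J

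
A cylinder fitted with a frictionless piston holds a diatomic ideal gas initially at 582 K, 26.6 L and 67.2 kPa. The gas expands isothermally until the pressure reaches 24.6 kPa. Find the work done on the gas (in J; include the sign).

-1800 J

n = P₁V₁/(RT₁) = 67.2×26.6/(8.314×582) = 0.369 mol.
Isothermal: T stays 582 K; PV = const ⇒ V₂ = 72.7 L, P₂ = 24.6 kPa.
W = nRT ln(V₂/V₁) = 0.369×8.314×582×ln(2.73) = 1800 J.
Work done on the gas = −W_by = -1800 J.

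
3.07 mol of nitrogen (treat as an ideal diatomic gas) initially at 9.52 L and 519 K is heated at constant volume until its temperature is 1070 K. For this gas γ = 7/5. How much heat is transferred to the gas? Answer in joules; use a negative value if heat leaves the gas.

35200 J

P₁ = nRT₁/V₁ = 3.07×8.314×519/9.52 = 1390 kPa.
Isochoric: V stays 9.52 L; P/T = const ⇒ T₂ = 1070 K, P₂ = 2870 kPa.
W = 0 (no volume change).
ΔU = nCvΔT = 3.07×20.8×(1070−519) = 35200 J.
Q = ΔU = 35200 J.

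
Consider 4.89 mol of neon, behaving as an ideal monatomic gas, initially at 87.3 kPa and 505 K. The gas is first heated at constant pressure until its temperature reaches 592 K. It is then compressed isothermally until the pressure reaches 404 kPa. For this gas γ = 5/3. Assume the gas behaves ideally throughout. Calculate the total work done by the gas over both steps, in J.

-33300 J

V₁ = nRT₁/P₁ = 4.89×8.314×505/87.3 = 235 L.
Step 1 — Isobaric: P stays 87.3 kPa; V/T = const ⇒ T₂ = 592 K, V₂ = 276 L.
W = PΔV = 87.3×(276−235) kPa·L = 3540 J.
ΔU = nCvΔT = 4.89×12.5×(592−505) = 5310 J.
Q = ΔU + W = nCpΔT = 8840 J.
State after step 1: P = 87.3 kPa, V = 276 L, T = 592 K.
Step 2 — Isothermal: T stays 592 K; PV = const ⇒ V₂ = 59.6 L, P₂ = 404 kPa.
ΔU = 0 (ideal gas, T constant).
W = nRT ln(V₂/V₁) = 4.89×8.314×592×ln(0.216) = -36900 J.
Q = ΔU + W = -36900 J.
Net over both steps: W = -33300 J, Q = -28000 J, ΔU = 5310 J.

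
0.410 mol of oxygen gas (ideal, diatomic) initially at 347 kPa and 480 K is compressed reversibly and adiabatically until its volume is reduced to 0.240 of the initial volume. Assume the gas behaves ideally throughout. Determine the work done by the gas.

V₁ = nRT₁/P₁ = 0.410×8.314×480/347 = 4.72 L.
Adiabatic: TV^(γ−1) = const ⇒ T₂ = 480×(4.17)^0.400 = 849 K; PV^γ = const ⇒ P₂ = 2560 kPa.
ΔU = nCvΔT = 0.410×20.8×(849−480) = 3150 J.
Q = 0 for an adiabatic process, so W = −ΔU = -3150 J.

-3150 J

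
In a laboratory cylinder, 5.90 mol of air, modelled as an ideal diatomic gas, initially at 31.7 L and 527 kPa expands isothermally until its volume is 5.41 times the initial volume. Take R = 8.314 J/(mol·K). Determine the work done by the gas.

T₁ = P₁V₁/(nR) = 527×31.7/(5.90×8.314) = 341 K.
Isothermal: T stays 341 K; PV = const ⇒ V₂ = 171 L, P₂ = 97.4 kPa.
W = nRT ln(V₂/V₁) = 5.90×8.314×341×ln(5.41) = 28200 J.

28200 J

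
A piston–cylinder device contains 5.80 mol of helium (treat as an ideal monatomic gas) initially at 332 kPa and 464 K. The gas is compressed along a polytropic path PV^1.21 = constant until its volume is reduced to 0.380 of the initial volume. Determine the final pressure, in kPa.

1070 kPa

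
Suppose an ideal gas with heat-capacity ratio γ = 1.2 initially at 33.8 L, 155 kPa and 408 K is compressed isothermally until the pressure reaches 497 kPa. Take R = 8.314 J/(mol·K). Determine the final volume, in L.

10.5 L

Isothermal: T stays 408 K; PV = const ⇒ V₂ = 10.5 L, P₂ = 497 kPa.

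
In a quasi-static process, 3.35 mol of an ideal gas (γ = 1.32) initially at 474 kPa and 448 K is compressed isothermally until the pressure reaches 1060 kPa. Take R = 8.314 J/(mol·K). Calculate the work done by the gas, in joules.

V₁ = nRT₁/P₁ = 3.35×8.314×448/474 = 26.3 L.
Isothermal: T stays 448 K; PV = const ⇒ V₂ = 11.8 L, P₂ = 1060 kPa.
W = nRT ln(V₂/V₁) = 3.35×8.314×448×ln(0.447) = -10000 J.

-10000 J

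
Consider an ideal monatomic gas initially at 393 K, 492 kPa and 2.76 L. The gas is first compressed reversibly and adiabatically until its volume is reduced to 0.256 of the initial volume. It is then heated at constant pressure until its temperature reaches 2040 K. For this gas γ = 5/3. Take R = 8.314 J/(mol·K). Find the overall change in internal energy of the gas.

8540 J

n = P₁V₁/(RT₁) = 492×2.76/(8.314×393) = 0.416 mol.
Step 1 — Adiabatic: TV^(γ−1) = const ⇒ T₂ = 393×(3.91)^0.667 = 975 K; PV^γ = const ⇒ P₂ = 4770 kPa.
ΔU = nCvΔT = 0.416×12.5×(975−393) = 3020 J.
Q = 0 for an adiabatic process, so W = −ΔU = -3020 J.
State after step 1: P = 4770 kPa, V = 0.707 L, T = 975 K.
Step 2 — Isobaric: P stays 4770 kPa; V/T = const ⇒ T₂ = 2040 K, V₂ = 1.48 L.
W = PΔV = 4770×(1.48−0.707) kPa·L = 3680 J.
ΔU = nCvΔT = 0.416×12.5×(2040−975) = 5520 J.
Q = ΔU + W = nCpΔT = 9200 J.
Net over both steps: W = 665 J, Q = 9200 J, ΔU = 8540 J.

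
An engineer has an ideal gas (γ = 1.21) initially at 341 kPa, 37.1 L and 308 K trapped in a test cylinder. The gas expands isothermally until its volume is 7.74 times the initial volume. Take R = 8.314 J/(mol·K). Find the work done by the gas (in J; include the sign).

25900 J

n = P₁V₁/(RT₁) = 341×37.1/(8.314×308) = 4.94 mol.
Isothermal: T stays 308 K; PV = const ⇒ V₂ = 287 L, P₂ = 44.1 kPa.
W = nRT ln(V₂/V₁) = 4.94×8.314×308×ln(7.74) = 25900 J.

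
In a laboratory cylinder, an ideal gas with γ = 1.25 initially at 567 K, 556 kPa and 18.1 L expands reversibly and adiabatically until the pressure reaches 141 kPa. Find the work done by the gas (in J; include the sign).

n = P₁V₁/(RT₁) = 556×18.1/(8.314×567) = 2.13 mol.
Adiabatic: T₂/T₁ = (P₂/P₁)^((γ−1)/γ) ⇒ T₂ = 567×(0.254)^0.200 = 431 K; V₂ = 54.2 L.
ΔU = nCvΔT = 2.13×33.3×(431−567) = -9660 J.
Q = 0 for an adiabatic process, so W = −ΔU = 9660 J.

9660 J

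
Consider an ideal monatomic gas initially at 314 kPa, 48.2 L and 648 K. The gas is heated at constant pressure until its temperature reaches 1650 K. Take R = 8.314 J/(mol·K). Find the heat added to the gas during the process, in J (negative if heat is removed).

58500 J

n = P₁V₁/(RT₁) = 314×48.2/(8.314×648) = 2.81 mol.
Isobaric: P stays 314 kPa; V/T = const ⇒ T₂ = 1650 K, V₂ = 123 L.
W = PΔV = 314×(123−48.2) kPa·L = 23400 J.
ΔU = nCvΔT = 2.81×12.5×(1650−648) = 35100 J.
Q = ΔU + W = nCpΔT = 58500 J.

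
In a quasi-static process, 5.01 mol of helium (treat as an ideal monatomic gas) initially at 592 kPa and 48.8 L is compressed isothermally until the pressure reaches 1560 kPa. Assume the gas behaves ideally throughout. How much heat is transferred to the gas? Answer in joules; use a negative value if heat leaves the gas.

-28000 J

T₁ = P₁V₁/(nR) = 592×48.8/(5.01×8.314) = 694 K.
Isothermal: T stays 694 K; PV = const ⇒ V₂ = 18.5 L, P₂ = 1560 kPa.
ΔU = 0 (ideal gas, T constant).
W = nRT ln(V₂/V₁) = 5.01×8.314×694×ln(0.379) = -28000 J.
Q = ΔU + W = -28000 J.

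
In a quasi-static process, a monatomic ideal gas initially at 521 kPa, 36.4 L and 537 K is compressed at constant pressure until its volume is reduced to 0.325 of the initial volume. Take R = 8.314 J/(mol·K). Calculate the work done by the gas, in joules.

-12800 J

n = P₁V₁/(RT₁) = 521×36.4/(8.314×537) = 4.25 mol.
Isobaric: P stays 521 kPa; V/T = const ⇒ T₂ = 175 K, V₂ = 11.8 L.
W = PΔV = 521×(11.8−36.4) kPa·L = -12800 J.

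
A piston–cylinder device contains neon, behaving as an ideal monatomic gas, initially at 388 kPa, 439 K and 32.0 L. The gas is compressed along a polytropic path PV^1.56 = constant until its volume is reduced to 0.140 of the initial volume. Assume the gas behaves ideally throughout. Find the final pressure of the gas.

Polytropic n=1.56: T₂ = T₁(V₁/V₂)^(n−1) = 439×(7.14)^0.56 = 1320 K; P₂ = P₁(V₁/V₂)^n = 8330 kPa.

8330 kPa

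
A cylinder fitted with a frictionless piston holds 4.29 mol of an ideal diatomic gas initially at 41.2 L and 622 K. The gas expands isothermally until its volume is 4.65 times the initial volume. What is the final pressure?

116 kPa

P₁ = nRT₁/V₁ = 4.29×8.314×622/41.2 = 538 kPa.
Isothermal: T stays 622 K; PV = const ⇒ V₂ = 192 L, P₂ = 116 kPa.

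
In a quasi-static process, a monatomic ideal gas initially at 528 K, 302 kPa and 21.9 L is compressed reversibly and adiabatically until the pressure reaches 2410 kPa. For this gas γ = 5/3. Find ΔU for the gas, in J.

12800 J

n = P₁V₁/(RT₁) = 302×21.9/(8.314×528) = 1.51 mol.
Adiabatic: T₂/T₁ = (P₂/P₁)^((γ−1)/γ) ⇒ T₂ = 528×(7.98)^0.400 = 1210 K; V₂ = 6.30 L.
For an ideal gas ΔU = nCvΔT with Cv = (3/2)R = 12.5 J/(mol·K).
ΔU = 1.51×12.5×(1210−528) = 12800 J.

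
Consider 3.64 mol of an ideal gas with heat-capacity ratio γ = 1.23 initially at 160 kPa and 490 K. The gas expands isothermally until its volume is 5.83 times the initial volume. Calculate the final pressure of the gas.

V₁ = nRT₁/P₁ = 3.64×8.314×490/160 = 92.7 L.
Isothermal: T stays 490 K; PV = const ⇒ V₂ = 540 L, P₂ = 27.4 kPa.

27.4 kPa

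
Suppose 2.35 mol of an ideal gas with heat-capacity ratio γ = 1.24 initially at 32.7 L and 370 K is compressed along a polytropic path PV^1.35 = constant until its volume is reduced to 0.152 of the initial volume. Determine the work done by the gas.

-19300 J

P₁ = nRT₁/V₁ = 2.35×8.314×370/32.7 = 221 kPa.
Polytropic n=1.35: T₂ = T₁(V₁/V₂)^(n−1) = 370×(6.58)^0.35 = 715 K; P₂ = P₁(V₁/V₂)^n = 2810 kPa.
W = (P₁V₁−P₂V₂)/(n−1) = (221×32.7−2810×4.97)/0.35 = -19300 J.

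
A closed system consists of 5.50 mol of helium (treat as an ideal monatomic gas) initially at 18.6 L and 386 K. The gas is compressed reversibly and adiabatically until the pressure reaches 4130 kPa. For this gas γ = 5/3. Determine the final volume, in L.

7.70 L

P₁ = nRT₁/V₁ = 5.50×8.314×386/18.6 = 949 kPa.
Adiabatic: T₂/T₁ = (P₂/P₁)^((γ−1)/γ) ⇒ T₂ = 386×(4.35)^0.400 = 695 K; V₂ = 7.70 L.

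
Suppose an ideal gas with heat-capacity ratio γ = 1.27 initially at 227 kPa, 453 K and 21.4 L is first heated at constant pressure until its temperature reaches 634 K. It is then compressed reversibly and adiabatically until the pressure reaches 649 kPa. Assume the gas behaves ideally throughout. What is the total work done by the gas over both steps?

n = P₁V₁/(RT₁) = 227×21.4/(8.314×453) = 1.29 mol.
Step 1 — Isobaric: P stays 227 kPa; V/T = const ⇒ T₂ = 634 K, V₂ = 30.0 L.
W = PΔV = 227×(30.0−21.4) kPa·L = 1940 J.
ΔU = nCvΔT = 1.29×30.8×(634−453) = 7190 J.
Q = ΔU + W = nCpΔT = 9130 J.
State after step 1: P = 227 kPa, V = 30.0 L, T = 634 K.
Step 2 — Adiabatic: T₂/T₁ = (P₂/P₁)^((γ−1)/γ) ⇒ T₂ = 634×(2.86)^0.213 = 793 K; V₂ = 13.1 L.
ΔU = nCvΔT = 1.29×30.8×(793−634) = 6300 J.
Q = 0 for an adiabatic process, so W = −ΔU = -6300 J.
Net over both steps: W = -4360 J, Q = 9130 J, ΔU = 13500 J.

-4360 J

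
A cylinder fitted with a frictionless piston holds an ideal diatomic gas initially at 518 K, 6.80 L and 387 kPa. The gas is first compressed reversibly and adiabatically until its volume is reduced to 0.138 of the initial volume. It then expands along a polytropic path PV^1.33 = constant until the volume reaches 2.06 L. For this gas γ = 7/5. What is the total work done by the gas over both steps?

n = P₁V₁/(RT₁) = 387×6.80/(8.314×518) = 0.611 mol.
Step 1 — Adiabatic: TV^(γ−1) = const ⇒ T₂ = 518×(7.25)^0.400 = 1140 K; PV^γ = const ⇒ P₂ = 6190 kPa.
ΔU = nCvΔT = 0.611×20.8×(1140−518) = 7950 J.
Q = 0 for an adiabatic process, so W = −ΔU = -7950 J.
State after step 1: P = 6190 kPa, V = 0.938 L, T = 1140 K.
Step 2 — Polytropic n=1.33: T₂ = T₁(V₁/V₂)^(n−1) = 1140×(0.456)^0.33 = 882 K; P₂ = P₁(V₁/V₂)^n = 2180 kPa.
W = (P₁V₁−P₂V₂)/(n−1) = (6190×0.938−2180×2.06)/0.33 = 4020 J.
ΔU = nCvΔT = 0.611×20.8×(882−1140) = -3320 J.
Q = ΔU + W = 704 J.
Net over both steps: W = -3920 J, Q = 704 J, ΔU = 4630 J.

-3920 J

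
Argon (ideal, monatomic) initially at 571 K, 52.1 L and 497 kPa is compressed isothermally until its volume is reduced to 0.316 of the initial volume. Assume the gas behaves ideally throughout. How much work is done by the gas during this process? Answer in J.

n = P₁V₁/(RT₁) = 497×52.1/(8.314×571) = 5.45 mol.
Isothermal: T stays 571 K; PV = const ⇒ V₂ = 16.5 L, P₂ = 1570 kPa.
W = nRT ln(V₂/V₁) = 5.45×8.314×571×ln(0.316) = -29800 J.

-29800 J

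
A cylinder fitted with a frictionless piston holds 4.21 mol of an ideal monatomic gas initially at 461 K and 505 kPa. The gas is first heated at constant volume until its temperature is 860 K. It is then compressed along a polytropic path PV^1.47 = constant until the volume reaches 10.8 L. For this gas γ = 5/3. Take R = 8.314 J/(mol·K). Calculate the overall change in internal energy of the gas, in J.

V₁ = nRT₁/P₁ = 4.21×8.314×461/505 = 32.0 L.
Step 1 — Isochoric: V stays 32.0 L; P/T = const ⇒ T₂ = 860 K, P₂ = 942 kPa.
W = 0 (no volume change).
ΔU = nCvΔT = 4.21×12.5×(860−461) = 20900 J.
Q = ΔU = 20900 J.
State after step 1: P = 942 kPa, V = 32.0 L, T = 860 K.
Step 2 — Polytropic n=1.47: T₂ = T₁(V₁/V₂)^(n−1) = 860×(2.96)^0.47 = 1430 K; P₂ = P₁(V₁/V₂)^n = 4640 kPa.
W = (P₁V₁−P₂V₂)/(n−1) = (942×32.0−4640×10.8)/0.47 = -42600 J.
ΔU = nCvΔT = 4.21×12.5×(1430−860) = 30000 J.
Q = ΔU + W = -12600 J.
Net over both steps: W = -42600 J, Q = 8380 J, ΔU = 51000 J.

51000 J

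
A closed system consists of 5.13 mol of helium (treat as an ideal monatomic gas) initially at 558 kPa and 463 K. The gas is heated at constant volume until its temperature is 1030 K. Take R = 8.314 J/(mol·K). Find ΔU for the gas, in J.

36300 J

V₁ = nRT₁/P₁ = 5.13×8.314×463/558 = 35.4 L.
Isochoric: V stays 35.4 L; P/T = const ⇒ T₂ = 1030 K, P₂ = 1240 kPa.
For an ideal gas ΔU = nCvΔT with Cv = (3/2)R = 12.5 J/(mol·K).
ΔU = 5.13×12.5×(1030−463) = 36300 J.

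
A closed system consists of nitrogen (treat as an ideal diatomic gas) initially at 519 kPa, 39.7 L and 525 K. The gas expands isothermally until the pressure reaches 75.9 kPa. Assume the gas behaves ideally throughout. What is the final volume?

Isothermal: T stays 525 K; PV = const ⇒ V₂ = 271 L, P₂ = 75.9 kPa.

271 L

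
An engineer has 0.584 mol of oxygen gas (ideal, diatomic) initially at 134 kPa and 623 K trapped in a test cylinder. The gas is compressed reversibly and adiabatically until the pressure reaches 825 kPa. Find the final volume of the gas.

6.16 L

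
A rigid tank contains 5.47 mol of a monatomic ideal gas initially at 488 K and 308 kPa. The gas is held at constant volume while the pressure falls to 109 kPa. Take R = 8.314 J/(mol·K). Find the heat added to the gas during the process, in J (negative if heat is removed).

V₁ = nRT₁/P₁ = 5.47×8.314×488/308 = 72.1 L.
Isochoric: V stays 72.1 L; P/T = const ⇒ T₂ = 173 K, P₂ = 109 kPa.
W = 0 (no volume change).
ΔU = nCvΔT = 5.47×12.5×(173−488) = -21500 J.
Q = ΔU = -21500 J.

-21500 J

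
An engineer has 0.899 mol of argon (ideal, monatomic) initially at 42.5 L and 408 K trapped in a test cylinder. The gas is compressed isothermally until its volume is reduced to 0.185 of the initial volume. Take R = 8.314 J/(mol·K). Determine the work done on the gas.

5150 J

P₁ = nRT₁/V₁ = 0.899×8.314×408/42.5 = 71.8 kPa.
Isothermal: T stays 408 K; PV = const ⇒ V₂ = 7.86 L, P₂ = 388 kPa.
W = nRT ln(V₂/V₁) = 0.899×8.314×408×ln(0.185) = -5150 J.
Work done on the gas = −W_by = 5150 J.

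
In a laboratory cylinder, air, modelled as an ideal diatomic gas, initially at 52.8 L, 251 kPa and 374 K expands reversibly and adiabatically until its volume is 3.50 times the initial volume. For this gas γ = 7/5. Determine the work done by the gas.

13100 J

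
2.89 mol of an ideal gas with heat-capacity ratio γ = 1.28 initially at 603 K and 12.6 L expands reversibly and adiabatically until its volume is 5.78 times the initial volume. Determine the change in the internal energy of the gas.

P₁ = nRT₁/V₁ = 2.89×8.314×603/12.6 = 1150 kPa.
Adiabatic: TV^(γ−1) = const ⇒ T₂ = 603×(0.173)^0.280 = 369 K; PV^γ = const ⇒ P₂ = 122 kPa.
For an ideal gas ΔU = nCvΔT with Cv = R/(γ−1) = 29.7 J/(mol·K).
ΔU = 2.89×29.7×(369−603) = -20100 J.

-20100 J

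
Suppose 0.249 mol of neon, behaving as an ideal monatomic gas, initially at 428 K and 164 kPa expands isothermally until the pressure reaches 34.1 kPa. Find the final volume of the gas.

26.0 L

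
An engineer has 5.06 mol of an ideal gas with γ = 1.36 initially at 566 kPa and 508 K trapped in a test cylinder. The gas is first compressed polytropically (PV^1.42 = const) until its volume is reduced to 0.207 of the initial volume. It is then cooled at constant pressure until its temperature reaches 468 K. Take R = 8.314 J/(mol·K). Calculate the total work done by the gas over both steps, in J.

V₁ = nRT₁/P₁ = 5.06×8.314×508/566 = 37.8 L.
Step 1 — Polytropic n=1.42: T₂ = T₁(V₁/V₂)^(n−1) = 508×(4.83)^0.42 = 984 K; P₂ = P₁(V₁/V₂)^n = 5300 kPa.
W = (P₁V₁−P₂V₂)/(n−1) = (566×37.8−5300×7.82)/0.42 = -47700 J.
ΔU = nCvΔT = 5.06×23.1×(984−508) = 55700 J.
Q = ΔU + W = 7950 J.
State after step 1: P = 5300 kPa, V = 7.82 L, T = 984 K.
Step 2 — Isobaric: P stays 5300 kPa; V/T = const ⇒ T₂ = 468 K, V₂ = 3.72 L.
W = PΔV = 5300×(3.72−7.82) kPa·L = -21700 J.
ΔU = nCvΔT = 5.06×23.1×(468−984) = -60300 J.
Q = ΔU + W = nCpΔT = -82100 J.
Net over both steps: W = -69400 J, Q = -74100 J, ΔU = -4670 J.

-69400 J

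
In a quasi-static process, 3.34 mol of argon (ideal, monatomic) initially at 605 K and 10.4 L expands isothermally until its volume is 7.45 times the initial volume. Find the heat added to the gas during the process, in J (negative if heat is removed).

P₁ = nRT₁/V₁ = 3.34×8.314×605/10.4 = 1620 kPa.
Isothermal: T stays 605 K; PV = const ⇒ V₂ = 77.5 L, P₂ = 217 kPa.
ΔU = 0 (ideal gas, T constant).
W = nRT ln(V₂/V₁) = 3.34×8.314×605×ln(7.45) = 33700 J.
Q = ΔU + W = 33700 J.

33700 J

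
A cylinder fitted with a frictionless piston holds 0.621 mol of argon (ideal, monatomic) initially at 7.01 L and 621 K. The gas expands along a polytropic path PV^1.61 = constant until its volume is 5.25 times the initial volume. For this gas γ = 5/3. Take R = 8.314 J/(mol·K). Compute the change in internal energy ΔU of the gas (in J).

-3060 J

P₁ = nRT₁/V₁ = 0.621×8.314×621/7.01 = 457 kPa.
Polytropic n=1.61: T₂ = T₁(V₁/V₂)^(n−1) = 621×(0.190)^0.61 = 226 K; P₂ = P₁(V₁/V₂)^n = 31.7 kPa.
For an ideal gas ΔU = nCvΔT with Cv = (3/2)R = 12.5 J/(mol·K).
ΔU = 0.621×12.5×(226−621) = -3060 J.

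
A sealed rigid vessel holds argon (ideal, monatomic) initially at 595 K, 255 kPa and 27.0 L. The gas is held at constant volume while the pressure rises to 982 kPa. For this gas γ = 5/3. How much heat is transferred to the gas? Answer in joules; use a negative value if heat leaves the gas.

n = P₁V₁/(RT₁) = 255×27.0/(8.314×595) = 1.39 mol.
Isochoric: V stays 27.0 L; P/T = const ⇒ T₂ = 2290 K, P₂ = 982 kPa.
W = 0 (no volume change).
ΔU = nCvΔT = 1.39×12.5×(2290−595) = 29400 J.
Q = ΔU = 29400 J.

29400 J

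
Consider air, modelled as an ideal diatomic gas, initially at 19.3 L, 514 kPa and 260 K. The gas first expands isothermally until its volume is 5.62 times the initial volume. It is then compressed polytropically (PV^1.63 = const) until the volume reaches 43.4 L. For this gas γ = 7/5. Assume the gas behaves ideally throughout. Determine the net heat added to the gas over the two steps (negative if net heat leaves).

24200 J

n = P₁V₁/(RT₁) = 514×19.3/(8.314×260) = 4.59 mol.
Step 1 — Isothermal: T stays 260 K; PV = const ⇒ V₂ = 108 L, P₂ = 91.5 kPa.
ΔU = 0 (ideal gas, T constant).
W = nRT ln(V₂/V₁) = 4.59×8.314×260×ln(5.62) = 17100 J.
Q = ΔU + W = 17100 J.
State after step 1: P = 91.5 kPa, V = 108 L, T = 260 K.
Step 2 — Polytropic n=1.63: T₂ = T₁(V₁/V₂)^(n−1) = 260×(2.50)^0.63 = 463 K; P₂ = P₁(V₁/V₂)^n = 407 kPa.
W = (P₁V₁−P₂V₂)/(n−1) = (91.5×108−407×43.4)/0.63 = -12300 J.
ΔU = nCvΔT = 4.59×20.8×(463−260) = 19400 J.
Q = ΔU + W = 7070 J.
Net over both steps: W = 4830 J, Q = 24200 J, ΔU = 19400 J.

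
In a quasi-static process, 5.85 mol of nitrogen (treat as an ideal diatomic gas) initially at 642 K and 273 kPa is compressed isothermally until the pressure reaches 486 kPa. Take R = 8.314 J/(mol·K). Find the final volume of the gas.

64.2 L

V₁ = nRT₁/P₁ = 5.85×8.314×642/273 = 114 L.
Isothermal: T stays 642 K; PV = const ⇒ V₂ = 64.2 L, P₂ = 486 kPa.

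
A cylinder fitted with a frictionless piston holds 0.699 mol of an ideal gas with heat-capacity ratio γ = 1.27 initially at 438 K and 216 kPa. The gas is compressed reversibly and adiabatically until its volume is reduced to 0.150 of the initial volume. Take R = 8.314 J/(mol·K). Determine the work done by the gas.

-6310 J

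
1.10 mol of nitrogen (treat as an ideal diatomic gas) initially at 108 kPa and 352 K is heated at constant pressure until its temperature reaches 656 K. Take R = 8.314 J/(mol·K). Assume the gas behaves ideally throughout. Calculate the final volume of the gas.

55.5 L

V₁ = nRT₁/P₁ = 1.10×8.314×352/108 = 29.8 L.
Isobaric: P stays 108 kPa; V/T = const ⇒ T₂ = 656 K, V₂ = 55.5 L.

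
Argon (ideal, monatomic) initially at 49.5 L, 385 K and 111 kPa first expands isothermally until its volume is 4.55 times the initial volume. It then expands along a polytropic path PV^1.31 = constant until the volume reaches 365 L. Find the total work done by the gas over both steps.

n = P₁V₁/(RT₁) = 111×49.5/(8.314×385) = 1.72 mol.
Step 1 — Isothermal: T stays 385 K; PV = const ⇒ V₂ = 225 L, P₂ = 24.4 kPa.
ΔU = 0 (ideal gas, T constant).
W = nRT ln(V₂/V₁) = 1.72×8.314×385×ln(4.55) = 8320 J.
Q = ΔU + W = 8320 J.
State after step 1: P = 24.4 kPa, V = 225 L, T = 385 K.
Step 2 — Polytropic n=1.31: T₂ = T₁(V₁/V₂)^(n−1) = 385×(0.617)^0.31 = 331 K; P₂ = P₁(V₁/V₂)^n = 13.0 kPa.
W = (P₁V₁−P₂V₂)/(n−1) = (24.4×225−13.0×365)/0.31 = 2460 J.
ΔU = nCvΔT = 1.72×12.5×(331−385) = -1150 J.
Q = ΔU + W = 1320 J.
Net over both steps: W = 10800 J, Q = 9640 J, ΔU = -1150 J.

10800 J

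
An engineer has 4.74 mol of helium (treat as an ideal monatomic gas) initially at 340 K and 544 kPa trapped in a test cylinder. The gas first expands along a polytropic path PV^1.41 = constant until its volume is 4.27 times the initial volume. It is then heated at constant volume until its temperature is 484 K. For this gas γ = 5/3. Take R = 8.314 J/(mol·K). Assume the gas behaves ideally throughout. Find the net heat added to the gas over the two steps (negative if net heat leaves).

23200 J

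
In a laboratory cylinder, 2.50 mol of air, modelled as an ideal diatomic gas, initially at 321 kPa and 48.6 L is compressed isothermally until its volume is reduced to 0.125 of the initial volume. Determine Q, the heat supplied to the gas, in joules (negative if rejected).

-32400 J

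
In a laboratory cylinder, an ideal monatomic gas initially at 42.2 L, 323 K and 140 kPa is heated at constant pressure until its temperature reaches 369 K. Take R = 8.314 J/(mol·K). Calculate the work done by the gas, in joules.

n = P₁V₁/(RT₁) = 140×42.2/(8.314×323) = 2.20 mol.
Isobaric: P stays 140 kPa; V/T = const ⇒ T₂ = 369 K, V₂ = 48.2 L.
W = PΔV = 140×(48.2−42.2) kPa·L = 841 J.

841 J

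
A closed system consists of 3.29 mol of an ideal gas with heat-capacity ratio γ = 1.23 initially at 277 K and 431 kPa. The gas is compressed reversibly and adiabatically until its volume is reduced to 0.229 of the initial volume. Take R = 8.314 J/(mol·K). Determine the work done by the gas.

-13300 J

V₁ = nRT₁/P₁ = 3.29×8.314×277/431 = 17.6 L.
Adiabatic: TV^(γ−1) = const ⇒ T₂ = 277×(4.37)^0.230 = 389 K; PV^γ = const ⇒ P₂ = 2640 kPa.
ΔU = nCvΔT = 3.29×36.1×(389−277) = 13300 J.
Q = 0 for an adiabatic process, so W = −ΔU = -13300 J.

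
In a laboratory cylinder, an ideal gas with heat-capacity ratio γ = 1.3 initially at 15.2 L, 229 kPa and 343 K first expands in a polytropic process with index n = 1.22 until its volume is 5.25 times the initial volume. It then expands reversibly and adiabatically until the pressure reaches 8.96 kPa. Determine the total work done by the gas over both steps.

n = P₁V₁/(RT₁) = 229×15.2/(8.314×343) = 1.22 mol.
Step 1 — Polytropic n=1.22: T₂ = T₁(V₁/V₂)^(n−1) = 343×(0.190)^0.22 = 238 K; P₂ = P₁(V₁/V₂)^n = 30.3 kPa.
W = (P₁V₁−P₂V₂)/(n−1) = (229×15.2−30.3×79.8)/0.22 = 4840 J.
ΔU = nCvΔT = 1.22×27.7×(238−343) = -3550 J.
Q = ΔU + W = 1290 J.
State after step 1: P = 30.3 kPa, V = 79.8 L, T = 238 K.
Step 2 — Adiabatic: T₂/T₁ = (P₂/P₁)^((γ−1)/γ) ⇒ T₂ = 238×(0.296)^0.231 = 180 K; V₂ = 204 L.
ΔU = nCvΔT = 1.22×27.7×(180−238) = -1970 J.
Q = 0 for an adiabatic process, so W = −ΔU = 1970 J.
Net over both steps: W = 6810 J, Q = 1290 J, ΔU = -5520 J.

6810 J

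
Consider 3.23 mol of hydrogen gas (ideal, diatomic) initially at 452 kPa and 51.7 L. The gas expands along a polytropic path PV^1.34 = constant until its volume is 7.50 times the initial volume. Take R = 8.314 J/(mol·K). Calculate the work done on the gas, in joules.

T₁ = P₁V₁/(nR) = 452×51.7/(3.23×8.314) = 870 K.
Polytropic n=1.34: T₂ = T₁(V₁/V₂)^(n−1) = 870×(0.133)^0.34 = 439 K; P₂ = P₁(V₁/V₂)^n = 30.4 kPa.
W = (P₁V₁−P₂V₂)/(n−1) = (452×51.7−30.4×388)/0.34 = 34100 J.
Work done on the gas = −W_by = -34100 J.

-34100 J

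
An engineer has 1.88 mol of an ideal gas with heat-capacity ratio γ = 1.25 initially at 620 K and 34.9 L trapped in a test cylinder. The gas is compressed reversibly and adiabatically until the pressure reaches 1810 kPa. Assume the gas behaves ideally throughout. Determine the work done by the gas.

P₁ = nRT₁/V₁ = 1.88×8.314×620/34.9 = 278 kPa.
Adiabatic: T₂/T₁ = (P₂/P₁)^((γ−1)/γ) ⇒ T₂ = 620×(6.52)^0.200 = 902 K; V₂ = 7.79 L.
ΔU = nCvΔT = 1.88×33.3×(902−620) = 17600 J.
Q = 0 for an adiabatic process, so W = −ΔU = -17600 J.

-17600 J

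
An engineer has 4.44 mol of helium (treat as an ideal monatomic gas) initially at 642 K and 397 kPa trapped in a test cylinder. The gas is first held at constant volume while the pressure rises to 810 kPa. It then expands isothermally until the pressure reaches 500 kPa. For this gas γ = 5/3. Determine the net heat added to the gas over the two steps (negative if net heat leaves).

60300 J

V₁ = nRT₁/P₁ = 4.44×8.314×642/397 = 59.7 L.
Step 1 — Isochoric: V stays 59.7 L; P/T = const ⇒ T₂ = 1310 K, P₂ = 810 kPa.
W = 0 (no volume change).
ΔU = nCvΔT = 4.44×12.5×(1310−642) = 37000 J.
Q = ΔU = 37000 J.
State after step 1: P = 810 kPa, V = 59.7 L, T = 1310 K.
Step 2 — Isothermal: T stays 1310 K; PV = const ⇒ V₂ = 96.7 L, P₂ = 500 kPa.
ΔU = 0 (ideal gas, T constant).
W = nRT ln(V₂/V₁) = 4.44×8.314×1310×ln(1.62) = 23300 J.
Q = ΔU + W = 23300 J.
Net over both steps: W = 23300 J, Q = 60300 J, ΔU = 37000 J.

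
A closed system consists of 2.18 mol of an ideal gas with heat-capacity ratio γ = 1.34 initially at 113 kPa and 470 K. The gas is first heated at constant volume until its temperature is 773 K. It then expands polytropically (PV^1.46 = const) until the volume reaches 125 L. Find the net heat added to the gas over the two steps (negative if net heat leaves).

13900 J

V₁ = nRT₁/P₁ = 2.18×8.314×470/113 = 75.4 L.
Step 1 — Isochoric: V stays 75.4 L; P/T = const ⇒ T₂ = 773 K, P₂ = 186 kPa.
W = 0 (no volume change).
ΔU = nCvΔT = 2.18×24.5×(773−470) = 16200 J.
Q = ΔU = 16200 J.
State after step 1: P = 186 kPa, V = 75.4 L, T = 773 K.
Step 2 — Polytropic n=1.46: T₂ = T₁(V₁/V₂)^(n−1) = 773×(0.603)^0.46 = 613 K; P₂ = P₁(V₁/V₂)^n = 88.8 kPa.
W = (P₁V₁−P₂V₂)/(n−1) = (186×75.4−88.8×125)/0.46 = 6320 J.
ΔU = nCvΔT = 2.18×24.5×(613−773) = -8550 J.
Q = ΔU + W = -2230 J.
Net over both steps: W = 6320 J, Q = 13900 J, ΔU = 7600 J.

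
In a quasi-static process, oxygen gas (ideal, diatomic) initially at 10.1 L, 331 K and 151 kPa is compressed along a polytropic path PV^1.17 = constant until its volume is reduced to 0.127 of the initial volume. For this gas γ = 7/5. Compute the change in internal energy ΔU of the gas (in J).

1600 J

n = P₁V₁/(RT₁) = 151×10.1/(8.314×331) = 0.554 mol.
Polytropic n=1.17: T₂ = T₁(V₁/V₂)^(n−1) = 331×(7.87)^0.17 = 470 K; P₂ = P₁(V₁/V₂)^n = 1690 kPa.
For an ideal gas ΔU = nCvΔT with Cv = (5/2)R = 20.8 J/(mol·K).
ΔU = 0.554×20.8×(470−331) = 1600 J.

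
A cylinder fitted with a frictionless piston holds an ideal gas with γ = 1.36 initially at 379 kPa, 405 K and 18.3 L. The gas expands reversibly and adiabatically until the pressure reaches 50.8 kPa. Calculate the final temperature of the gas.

238 K

Adiabatic: T₂/T₁ = (P₂/P₁)^((γ−1)/γ) ⇒ T₂ = 405×(0.134)^0.265 = 238 K; V₂ = 80.2 L.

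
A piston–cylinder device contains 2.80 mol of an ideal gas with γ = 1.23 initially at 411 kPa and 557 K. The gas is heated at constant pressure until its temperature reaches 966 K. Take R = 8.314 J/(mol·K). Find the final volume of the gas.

V₁ = nRT₁/P₁ = 2.80×8.314×557/411 = 31.5 L.
Isobaric: P stays 411 kPa; V/T = const ⇒ T₂ = 966 K, V₂ = 54.7 L.

54.7 L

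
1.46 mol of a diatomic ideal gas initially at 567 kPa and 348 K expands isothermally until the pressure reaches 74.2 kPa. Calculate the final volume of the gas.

V₁ = nRT₁/P₁ = 1.46×8.314×348/567 = 7.45 L.
Isothermal: T stays 348 K; PV = const ⇒ V₂ = 56.9 L, P₂ = 74.2 kPa.

56.9 L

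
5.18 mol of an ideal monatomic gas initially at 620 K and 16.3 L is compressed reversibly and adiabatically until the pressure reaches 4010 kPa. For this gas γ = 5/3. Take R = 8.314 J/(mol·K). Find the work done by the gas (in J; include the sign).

-17200 J

P₁ = nRT₁/V₁ = 5.18×8.314×620/16.3 = 1640 kPa.
Adiabatic: T₂/T₁ = (P₂/P₁)^((γ−1)/γ) ⇒ T₂ = 620×(2.45)^0.400 = 887 K; V₂ = 9.53 L.
ΔU = nCvΔT = 5.18×12.5×(887−620) = 17200 J.
Q = 0 for an adiabatic process, so W = −ΔU = -17200 J.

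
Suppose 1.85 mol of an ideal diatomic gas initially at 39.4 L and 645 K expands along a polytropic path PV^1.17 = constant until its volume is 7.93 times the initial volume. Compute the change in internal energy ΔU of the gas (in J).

-7360 J

P₁ = nRT₁/V₁ = 1.85×8.314×645/39.4 = 252 kPa.
Polytropic n=1.17: T₂ = T₁(V₁/V₂)^(n−1) = 645×(0.126)^0.17 = 454 K; P₂ = P₁(V₁/V₂)^n = 22.3 kPa.
For an ideal gas ΔU = nCvΔT with Cv = (5/2)R = 20.8 J/(mol·K).
ΔU = 1.85×20.8×(454−645) = -7360 J.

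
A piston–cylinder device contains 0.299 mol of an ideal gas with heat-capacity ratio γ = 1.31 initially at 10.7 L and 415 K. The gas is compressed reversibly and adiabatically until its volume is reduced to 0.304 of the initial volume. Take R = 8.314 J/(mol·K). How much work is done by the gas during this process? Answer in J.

P₁ = nRT₁/V₁ = 0.299×8.314×415/10.7 = 96.4 kPa.
Adiabatic: TV^(γ−1) = const ⇒ T₂ = 415×(3.29)^0.310 = 600 K; PV^γ = const ⇒ P₂ = 459 kPa.
ΔU = nCvΔT = 0.299×26.8×(600−415) = 1490 J.
Q = 0 for an adiabatic process, so W = −ΔU = -1490 J.

-1490 J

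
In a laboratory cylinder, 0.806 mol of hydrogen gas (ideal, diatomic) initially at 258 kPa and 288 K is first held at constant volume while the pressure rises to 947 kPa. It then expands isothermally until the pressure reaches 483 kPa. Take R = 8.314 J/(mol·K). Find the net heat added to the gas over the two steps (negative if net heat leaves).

V₁ = nRT₁/P₁ = 0.806×8.314×288/258 = 7.48 L.
Step 1 — Isochoric: V stays 7.48 L; P/T = const ⇒ T₂ = 1060 K, P₂ = 947 kPa.
W = 0 (no volume change).
ΔU = nCvΔT = 0.806×20.8×(1060−288) = 12900 J.
Q = ΔU = 12900 J.
State after step 1: P = 947 kPa, V = 7.48 L, T = 1060 K.
Step 2 — Isothermal: T stays 1060 K; PV = const ⇒ V₂ = 14.7 L, P₂ = 483 kPa.
ΔU = 0 (ideal gas, T constant).
W = nRT ln(V₂/V₁) = 0.806×8.314×1060×ln(1.96) = 4770 J.
Q = ΔU + W = 4770 J.
Net over both steps: W = 4770 J, Q = 17700 J, ΔU = 12900 J.

17700 J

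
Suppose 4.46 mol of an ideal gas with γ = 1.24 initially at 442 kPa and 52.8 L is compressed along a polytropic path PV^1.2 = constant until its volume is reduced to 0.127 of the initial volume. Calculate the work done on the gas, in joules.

T₁ = P₁V₁/(nR) = 442×52.8/(4.46×8.314) = 629 K.
Polytropic n=1.2: T₂ = T₁(V₁/V₂)^(n−1) = 629×(7.87)^0.20 = 951 K; P₂ = P₁(V₁/V₂)^n = 5260 kPa.
W = (P₁V₁−P₂V₂)/(n−1) = (442×52.8−5260×6.71)/0.20 = -59600 J.
Work done on the gas = −W_by = 59600 J.

59600 J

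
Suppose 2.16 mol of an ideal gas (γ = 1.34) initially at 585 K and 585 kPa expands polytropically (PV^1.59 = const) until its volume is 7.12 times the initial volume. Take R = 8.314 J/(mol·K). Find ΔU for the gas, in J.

-21200 J

V₁ = nRT₁/P₁ = 2.16×8.314×585/585 = 18.0 L.
Polytropic n=1.59: T₂ = T₁(V₁/V₂)^(n−1) = 585×(0.140)^0.59 = 184 K; P₂ = P₁(V₁/V₂)^n = 25.8 kPa.
For an ideal gas ΔU = nCvΔT with Cv = R/(γ−1) = 24.5 J/(mol·K).
ΔU = 2.16×24.5×(184−585) = -21200 J.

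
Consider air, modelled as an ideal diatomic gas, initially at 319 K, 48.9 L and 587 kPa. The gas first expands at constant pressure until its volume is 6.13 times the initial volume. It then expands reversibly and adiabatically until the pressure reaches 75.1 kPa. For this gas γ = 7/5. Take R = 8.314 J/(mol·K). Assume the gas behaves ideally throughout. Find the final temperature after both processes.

n = P₁V₁/(RT₁) = 587×48.9/(8.314×319) = 10.8 mol.
Step 1 — Isobaric: P stays 587 kPa; V/T = const ⇒ T₂ = 1960 K, V₂ = 300 L.
W = PΔV = 587×(300−48.9) kPa·L = 147000 J.
ΔU = nCvΔT = 10.8×20.8×(1960−319) = 368000 J.
Q = ΔU + W = nCpΔT = 515000 J.
State after step 1: P = 587 kPa, V = 300 L, T = 1960 K.
Step 2 — Adiabatic: T₂/T₁ = (P₂/P₁)^((γ−1)/γ) ⇒ T₂ = 1960×(0.128)^0.286 = 1090 K; V₂ = 1300 L.
ΔU = nCvΔT = 10.8×20.8×(1090−1960) = -195000 J.
Q = 0 for an adiabatic process, so W = −ΔU = 195000 J.
Net over both steps: W = 343000 J, Q = 515000 J, ΔU = 173000 J.

1090 K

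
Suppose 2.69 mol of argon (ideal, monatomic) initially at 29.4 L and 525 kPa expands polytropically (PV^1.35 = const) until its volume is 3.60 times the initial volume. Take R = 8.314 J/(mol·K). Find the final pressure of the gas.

T₁ = P₁V₁/(nR) = 525×29.4/(2.69×8.314) = 690 K.
Polytropic n=1.35: T₂ = T₁(V₁/V₂)^(n−1) = 690×(0.278)^0.35 = 441 K; P₂ = P₁(V₁/V₂)^n = 93.1 kPa.

93.1 kPa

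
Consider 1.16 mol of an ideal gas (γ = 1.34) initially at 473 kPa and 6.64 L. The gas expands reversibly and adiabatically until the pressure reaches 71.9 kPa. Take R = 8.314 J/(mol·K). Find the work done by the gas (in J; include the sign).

3510 J

T₁ = P₁V₁/(nR) = 473×6.64/(1.16×8.314) = 326 K.
Adiabatic: T₂/T₁ = (P₂/P₁)^((γ−1)/γ) ⇒ T₂ = 326×(0.152)^0.254 = 202 K; V₂ = 27.1 L.
ΔU = nCvΔT = 1.16×24.5×(202−326) = -3510 J.
Q = 0 for an adiabatic process, so W = −ΔU = 3510 J.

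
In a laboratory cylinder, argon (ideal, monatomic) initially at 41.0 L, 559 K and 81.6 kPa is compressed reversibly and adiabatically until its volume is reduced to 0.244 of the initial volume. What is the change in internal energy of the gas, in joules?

n = P₁V₁/(RT₁) = 81.6×41.0/(8.314×559) = 0.720 mol.
Adiabatic: TV^(γ−1) = const ⇒ T₂ = 559×(4.10)^0.667 = 1430 K; PV^γ = const ⇒ P₂ = 856 kPa.
For an ideal gas ΔU = nCvΔT with Cv = (3/2)R = 12.5 J/(mol·K).
ΔU = 0.720×12.5×(1430−559) = 7830 J.

7830 J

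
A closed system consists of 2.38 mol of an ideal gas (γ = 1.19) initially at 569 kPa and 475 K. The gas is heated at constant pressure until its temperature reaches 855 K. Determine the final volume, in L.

29.7 L

V₁ = nRT₁/P₁ = 2.38×8.314×475/569 = 16.5 L.
Isobaric: P stays 569 kPa; V/T = const ⇒ T₂ = 855 K, V₂ = 29.7 L.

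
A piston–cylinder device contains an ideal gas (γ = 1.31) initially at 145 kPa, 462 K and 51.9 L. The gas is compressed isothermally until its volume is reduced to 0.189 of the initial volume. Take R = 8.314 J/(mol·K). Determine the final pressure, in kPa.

Isothermal: T stays 462 K; PV = const ⇒ V₂ = 9.81 L, P₂ = 767 kPa.

767 kPa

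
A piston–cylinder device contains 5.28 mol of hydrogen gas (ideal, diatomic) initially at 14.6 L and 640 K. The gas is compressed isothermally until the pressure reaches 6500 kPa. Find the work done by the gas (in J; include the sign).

P₁ = nRT₁/V₁ = 5.28×8.314×640/14.6 = 1920 kPa.
Isothermal: T stays 640 K; PV = const ⇒ V₂ = 4.32 L, P₂ = 6500 kPa.
W = nRT ln(V₂/V₁) = 5.28×8.314×640×ln(0.296) = -34200 J.

-34200 J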